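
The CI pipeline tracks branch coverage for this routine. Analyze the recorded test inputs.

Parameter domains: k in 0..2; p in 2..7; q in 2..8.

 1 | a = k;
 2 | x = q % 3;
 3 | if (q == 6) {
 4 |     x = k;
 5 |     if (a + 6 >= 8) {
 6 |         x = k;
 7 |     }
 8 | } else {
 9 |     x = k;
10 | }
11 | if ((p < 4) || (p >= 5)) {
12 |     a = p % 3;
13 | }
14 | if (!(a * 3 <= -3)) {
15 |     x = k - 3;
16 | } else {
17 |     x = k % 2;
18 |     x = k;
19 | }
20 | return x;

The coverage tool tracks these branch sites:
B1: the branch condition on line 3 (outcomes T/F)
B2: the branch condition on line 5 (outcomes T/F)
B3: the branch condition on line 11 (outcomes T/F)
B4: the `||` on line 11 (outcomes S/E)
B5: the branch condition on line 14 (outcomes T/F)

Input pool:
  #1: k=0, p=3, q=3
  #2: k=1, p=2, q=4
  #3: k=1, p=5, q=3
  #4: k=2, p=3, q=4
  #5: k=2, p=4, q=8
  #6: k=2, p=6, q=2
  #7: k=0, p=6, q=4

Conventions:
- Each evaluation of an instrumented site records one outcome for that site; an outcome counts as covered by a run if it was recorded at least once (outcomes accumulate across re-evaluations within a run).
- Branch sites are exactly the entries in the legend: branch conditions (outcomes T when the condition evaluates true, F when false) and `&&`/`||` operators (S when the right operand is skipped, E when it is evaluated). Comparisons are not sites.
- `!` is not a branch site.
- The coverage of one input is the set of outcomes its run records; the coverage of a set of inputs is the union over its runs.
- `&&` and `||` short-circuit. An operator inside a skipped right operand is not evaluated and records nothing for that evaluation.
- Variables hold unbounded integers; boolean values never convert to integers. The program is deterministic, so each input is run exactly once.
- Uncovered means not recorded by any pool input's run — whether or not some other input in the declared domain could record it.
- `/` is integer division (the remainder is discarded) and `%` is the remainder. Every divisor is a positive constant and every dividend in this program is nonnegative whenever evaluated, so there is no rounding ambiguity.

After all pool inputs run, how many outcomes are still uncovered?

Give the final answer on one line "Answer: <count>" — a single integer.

run #1 (k=0, p=3, q=3) runs B1->F, B4->S, B3->T, B5->T; records B1=F, B3=T, B4=S, B5=T
run #2 (k=1, p=2, q=4) runs B1->F, B4->S, B3->T, B5->T; records B1=F, B3=T, B4=S, B5=T
run #3 (k=1, p=5, q=3) runs B1->F, B4->E, B3->T, B5->T; records B1=F, B3=T, B4=E, B5=T
run #4 (k=2, p=3, q=4) runs B1->F, B4->S, B3->T, B5->T; records B1=F, B3=T, B4=S, B5=T
run #5 (k=2, p=4, q=8) runs B1->F, B4->E, B3->F, B5->T; records B1=F, B3=F, B4=E, B5=T
run #6 (k=2, p=6, q=2) runs B1->F, B4->E, B3->T, B5->T; records B1=F, B3=T, B4=E, B5=T
run #7 (k=0, p=6, q=4) runs B1->F, B4->E, B3->T, B5->T; records B1=F, B3=T, B4=E, B5=T
union over the pool: B1=F, B3=T, B3=F, B4=S, B4=E, B5=T
uncovered (4 of 10): B1=T, B2=T, B2=F, B5=F

Answer: 4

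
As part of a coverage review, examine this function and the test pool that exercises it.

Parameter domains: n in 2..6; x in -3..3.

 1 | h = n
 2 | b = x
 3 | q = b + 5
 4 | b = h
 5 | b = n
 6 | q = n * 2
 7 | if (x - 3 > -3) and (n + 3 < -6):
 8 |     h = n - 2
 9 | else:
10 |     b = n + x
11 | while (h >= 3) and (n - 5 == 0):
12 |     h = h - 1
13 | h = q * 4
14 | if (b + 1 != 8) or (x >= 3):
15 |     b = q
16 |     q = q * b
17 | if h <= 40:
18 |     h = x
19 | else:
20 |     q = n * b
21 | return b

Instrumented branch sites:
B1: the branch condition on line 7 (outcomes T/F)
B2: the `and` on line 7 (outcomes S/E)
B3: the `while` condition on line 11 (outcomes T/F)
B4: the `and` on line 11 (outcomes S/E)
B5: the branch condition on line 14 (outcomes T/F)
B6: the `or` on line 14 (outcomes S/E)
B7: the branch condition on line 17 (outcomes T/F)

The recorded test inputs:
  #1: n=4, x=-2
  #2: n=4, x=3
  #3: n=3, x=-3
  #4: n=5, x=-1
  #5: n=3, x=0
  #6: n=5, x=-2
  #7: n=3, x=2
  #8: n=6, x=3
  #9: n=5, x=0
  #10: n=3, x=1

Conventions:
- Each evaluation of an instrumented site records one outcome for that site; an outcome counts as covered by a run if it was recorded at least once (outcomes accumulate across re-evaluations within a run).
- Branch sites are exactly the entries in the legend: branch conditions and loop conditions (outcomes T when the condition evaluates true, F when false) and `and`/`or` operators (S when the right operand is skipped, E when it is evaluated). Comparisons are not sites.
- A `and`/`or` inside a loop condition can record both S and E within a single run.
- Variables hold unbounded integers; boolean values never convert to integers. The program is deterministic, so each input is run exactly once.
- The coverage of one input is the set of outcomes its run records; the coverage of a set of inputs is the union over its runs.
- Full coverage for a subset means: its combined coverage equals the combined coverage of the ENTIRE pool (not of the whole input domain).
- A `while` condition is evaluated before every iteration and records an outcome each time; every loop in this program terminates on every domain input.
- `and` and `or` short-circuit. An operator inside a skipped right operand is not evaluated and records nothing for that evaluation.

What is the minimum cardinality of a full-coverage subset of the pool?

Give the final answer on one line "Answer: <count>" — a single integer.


#1 (n=4, x=-2) -> B2->S, B1->F, B4->E, B3->F, B6->S, B5->T, B7->T; covered: B1=F, B2=S, B3=F, B4=E, B5=T, B6=S, B7=T
#2 (n=4, x=3) -> B2->E, B1->F, B4->E, B3->F, B6->E, B5->T, B7->T; covered: B1=F, B2=E, B3=F, B4=E, B5=T, B6=E, B7=T
#3 (n=3, x=-3) -> B2->S, B1->F, B4->E, B3->F, B6->S, B5->T, B7->T; covered: B1=F, B2=S, B3=F, B4=E, B5=T, B6=S, B7=T
#4 (n=5, x=-1) -> B2->S, B1->F, B4->E, B3->T, B4->E, B3->T, B4->E, B3->T, B4->S, B3->F, B6->S, B5->T, B7->T; covered: B1=F, B2=S, B3=T, B3=F, B4=S, B4=E, B5=T, B6=S, B7=T
#5 (n=3, x=0) -> B2->S, B1->F, B4->E, B3->F, B6->S, B5->T, B7->T; covered: B1=F, B2=S, B3=F, B4=E, B5=T, B6=S, B7=T
#6 (n=5, x=-2) -> B2->S, B1->F, B4->E, B3->T, B4->E, B3->T, B4->E, B3->T, B4->S, B3->F, B6->S, B5->T, B7->T; covered: B1=F, B2=S, B3=T, B3=F, B4=S, B4=E, B5=T, B6=S, B7=T
#7 (n=3, x=2) -> B2->E, B1->F, B4->E, B3->F, B6->S, B5->T, B7->T; covered: B1=F, B2=E, B3=F, B4=E, B5=T, B6=S, B7=T
#8 (n=6, x=3) -> B2->E, B1->F, B4->E, B3->F, B6->S, B5->T, B7->F; covered: B1=F, B2=E, B3=F, B4=E, B5=T, B6=S, B7=F
#9 (n=5, x=0) -> B2->S, B1->F, B4->E, B3->T, B4->E, B3->T, B4->E, B3->T, B4->S, B3->F, B6->S, B5->T, B7->T; covered: B1=F, B2=S, B3=T, B3=F, B4=S, B4=E, B5=T, B6=S, B7=T
#10 (n=3, x=1) -> B2->E, B1->F, B4->E, B3->F, B6->S, B5->T, B7->T; covered: B1=F, B2=E, B3=F, B4=E, B5=T, B6=S, B7=T
together the pool reaches 12 outcomes: B1=F, B2=S, B2=E, B3=T, B3=F, B4=S, B4=E, B5=T, B6=S, B6=E, B7=T, B7=F
every size-1 subset falls short of the 12 outcomes (best: 9/12)
every size-2 subset falls short of the 12 outcomes (best: 11/12)
size 3: inputs {2, 4, 8} cover all 12 outcomes, and no lexicographically smaller subset of this size does
Answer: 3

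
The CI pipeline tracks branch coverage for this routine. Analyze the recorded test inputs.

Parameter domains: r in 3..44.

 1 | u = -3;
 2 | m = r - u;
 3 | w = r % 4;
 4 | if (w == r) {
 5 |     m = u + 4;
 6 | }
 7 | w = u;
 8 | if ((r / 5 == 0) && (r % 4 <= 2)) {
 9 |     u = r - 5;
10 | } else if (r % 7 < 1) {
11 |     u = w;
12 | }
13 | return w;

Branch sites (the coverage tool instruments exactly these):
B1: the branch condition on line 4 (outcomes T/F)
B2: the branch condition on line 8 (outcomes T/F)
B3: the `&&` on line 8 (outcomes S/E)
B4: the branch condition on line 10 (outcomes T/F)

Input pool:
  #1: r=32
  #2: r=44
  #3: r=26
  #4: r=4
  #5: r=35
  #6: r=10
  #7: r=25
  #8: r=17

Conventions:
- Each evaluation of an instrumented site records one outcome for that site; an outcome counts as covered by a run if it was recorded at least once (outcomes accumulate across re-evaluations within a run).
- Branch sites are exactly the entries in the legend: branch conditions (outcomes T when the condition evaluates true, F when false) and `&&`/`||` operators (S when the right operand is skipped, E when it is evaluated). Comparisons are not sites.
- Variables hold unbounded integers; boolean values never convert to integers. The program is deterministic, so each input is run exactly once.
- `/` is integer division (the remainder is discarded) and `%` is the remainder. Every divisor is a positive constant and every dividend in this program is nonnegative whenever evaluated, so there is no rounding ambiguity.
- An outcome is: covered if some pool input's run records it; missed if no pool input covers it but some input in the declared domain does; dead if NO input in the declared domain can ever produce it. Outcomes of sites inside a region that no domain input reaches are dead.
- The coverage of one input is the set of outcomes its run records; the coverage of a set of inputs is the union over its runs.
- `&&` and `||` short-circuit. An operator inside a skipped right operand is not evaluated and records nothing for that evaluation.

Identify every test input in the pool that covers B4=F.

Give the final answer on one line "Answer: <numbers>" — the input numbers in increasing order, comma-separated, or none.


input #1 (r=32): records B4=F
input #2 (r=44): records B4=F
input #3 (r=26): records B4=F
input #4 (r=4): does not record B4=F
input #5 (r=35): does not record B4=F
input #6 (r=10): records B4=F
input #7 (r=25): records B4=F
input #8 (r=17): records B4=F
Answer: 1, 2, 3, 6, 7, 8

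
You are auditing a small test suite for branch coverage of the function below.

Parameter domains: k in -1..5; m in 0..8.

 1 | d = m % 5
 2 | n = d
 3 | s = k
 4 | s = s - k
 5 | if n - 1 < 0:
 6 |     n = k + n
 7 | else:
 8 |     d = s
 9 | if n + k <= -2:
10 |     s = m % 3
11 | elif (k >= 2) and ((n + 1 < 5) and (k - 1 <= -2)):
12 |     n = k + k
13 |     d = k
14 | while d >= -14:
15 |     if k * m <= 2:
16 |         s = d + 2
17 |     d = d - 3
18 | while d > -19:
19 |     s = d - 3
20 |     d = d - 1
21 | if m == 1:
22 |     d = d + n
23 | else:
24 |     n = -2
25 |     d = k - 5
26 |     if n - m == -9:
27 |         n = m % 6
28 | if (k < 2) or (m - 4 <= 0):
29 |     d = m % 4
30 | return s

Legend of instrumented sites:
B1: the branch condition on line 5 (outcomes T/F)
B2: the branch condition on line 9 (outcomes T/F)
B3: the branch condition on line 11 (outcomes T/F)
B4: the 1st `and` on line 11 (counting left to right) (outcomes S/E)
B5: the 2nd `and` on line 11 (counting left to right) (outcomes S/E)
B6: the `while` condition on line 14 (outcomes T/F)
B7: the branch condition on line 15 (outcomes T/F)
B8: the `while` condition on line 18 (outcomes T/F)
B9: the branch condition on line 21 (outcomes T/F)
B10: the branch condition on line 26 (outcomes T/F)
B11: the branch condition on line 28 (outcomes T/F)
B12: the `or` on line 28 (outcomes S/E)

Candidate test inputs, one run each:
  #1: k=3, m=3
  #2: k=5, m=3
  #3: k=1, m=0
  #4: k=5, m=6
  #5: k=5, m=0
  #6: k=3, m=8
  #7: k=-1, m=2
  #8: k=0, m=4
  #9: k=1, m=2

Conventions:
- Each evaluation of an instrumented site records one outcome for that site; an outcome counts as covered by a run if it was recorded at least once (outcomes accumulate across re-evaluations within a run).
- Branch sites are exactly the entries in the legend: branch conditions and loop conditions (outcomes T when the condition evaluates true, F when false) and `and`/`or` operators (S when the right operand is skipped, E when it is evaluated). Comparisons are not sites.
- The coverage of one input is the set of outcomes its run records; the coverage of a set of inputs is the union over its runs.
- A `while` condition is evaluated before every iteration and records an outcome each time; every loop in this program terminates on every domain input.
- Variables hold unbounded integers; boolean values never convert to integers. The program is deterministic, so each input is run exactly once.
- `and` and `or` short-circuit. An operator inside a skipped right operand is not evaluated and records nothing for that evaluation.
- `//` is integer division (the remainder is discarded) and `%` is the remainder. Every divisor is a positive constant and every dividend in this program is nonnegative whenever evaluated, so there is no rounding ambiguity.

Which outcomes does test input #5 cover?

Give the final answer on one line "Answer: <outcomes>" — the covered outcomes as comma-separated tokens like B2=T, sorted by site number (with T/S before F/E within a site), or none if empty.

Simulating input #5 (k=5, m=0) step by step:
  B1->T, B2->F, B4->E, B5->S, B3->F, B6->T, B7->T, B6->T, B7->T, B6->T
  B7->T, B6->T, B7->T, B6->T, B7->T, B6->F, B8->T, B8->T, B8->T, B8->T
  B8->F, B9->F, B10->F, B12->E, B11->T
deduplicating events, the covered set is: B1=T, B2=F, B3=F, B4=E, B5=S, B6=T, B6=F, B7=T, B8=T, B8=F, B9=F, B10=F, B11=T, B12=E

Answer: B1=T, B2=F, B3=F, B4=E, B5=S, B6=T, B6=F, B7=T, B8=T, B8=F, B9=F, B10=F, B11=T, B12=E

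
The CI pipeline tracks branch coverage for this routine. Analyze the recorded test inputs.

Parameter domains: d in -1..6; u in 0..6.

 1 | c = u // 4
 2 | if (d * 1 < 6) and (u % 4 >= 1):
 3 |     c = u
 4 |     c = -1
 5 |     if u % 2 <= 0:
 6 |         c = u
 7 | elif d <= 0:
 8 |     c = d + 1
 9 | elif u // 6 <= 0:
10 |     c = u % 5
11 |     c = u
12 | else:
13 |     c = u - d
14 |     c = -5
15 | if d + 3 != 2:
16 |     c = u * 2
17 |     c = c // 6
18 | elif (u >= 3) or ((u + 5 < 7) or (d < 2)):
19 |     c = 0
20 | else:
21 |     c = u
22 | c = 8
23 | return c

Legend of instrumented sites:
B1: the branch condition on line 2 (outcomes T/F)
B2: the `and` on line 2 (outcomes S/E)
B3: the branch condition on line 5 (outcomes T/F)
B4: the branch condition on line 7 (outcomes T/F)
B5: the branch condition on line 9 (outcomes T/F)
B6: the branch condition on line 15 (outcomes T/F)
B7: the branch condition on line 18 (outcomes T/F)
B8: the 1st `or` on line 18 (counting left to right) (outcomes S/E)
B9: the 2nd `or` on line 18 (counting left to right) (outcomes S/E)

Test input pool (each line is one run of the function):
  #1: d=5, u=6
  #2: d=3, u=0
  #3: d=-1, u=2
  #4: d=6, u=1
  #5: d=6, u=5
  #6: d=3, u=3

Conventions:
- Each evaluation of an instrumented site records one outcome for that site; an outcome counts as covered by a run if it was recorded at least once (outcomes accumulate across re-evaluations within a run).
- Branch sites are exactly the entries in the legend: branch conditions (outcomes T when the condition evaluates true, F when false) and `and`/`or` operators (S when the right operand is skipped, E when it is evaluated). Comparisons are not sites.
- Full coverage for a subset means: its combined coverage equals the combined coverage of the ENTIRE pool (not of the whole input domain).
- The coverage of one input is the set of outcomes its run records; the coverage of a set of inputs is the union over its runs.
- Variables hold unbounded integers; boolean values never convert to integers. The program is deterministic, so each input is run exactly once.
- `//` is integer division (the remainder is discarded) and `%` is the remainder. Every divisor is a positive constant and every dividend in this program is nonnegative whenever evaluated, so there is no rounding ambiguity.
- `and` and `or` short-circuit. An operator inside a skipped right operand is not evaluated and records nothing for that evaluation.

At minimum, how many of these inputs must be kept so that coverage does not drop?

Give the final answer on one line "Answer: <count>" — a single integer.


test 1 (d=5, u=6) fires B2->E, B1->T, B3->T, B6->T; hits B1=T, B2=E, B3=T, B6=T
test 2 (d=3, u=0) fires B2->E, B1->F, B4->F, B5->T, B6->T; hits B1=F, B2=E, B4=F, B5=T, B6=T
test 3 (d=-1, u=2) fires B2->E, B1->T, B3->T, B6->F, B8->E, B9->E, B7->T; hits B1=T, B2=E, B3=T, B6=F, B7=T, B8=E, B9=E
test 4 (d=6, u=1) fires B2->S, B1->F, B4->F, B5->T, B6->T; hits B1=F, B2=S, B4=F, B5=T, B6=T
test 5 (d=6, u=5) fires B2->S, B1->F, B4->F, B5->T, B6->T; hits B1=F, B2=S, B4=F, B5=T, B6=T
test 6 (d=3, u=3) fires B2->E, B1->T, B3->F, B6->T; hits B1=T, B2=E, B3=F, B6=T
the full pool covers 13 outcomes: B1=T, B1=F, B2=S, B2=E, B3=T, B3=F, B4=F, B5=T, B6=T, B6=F, B7=T, B8=E, B9=E
every size-1 subset falls short of the 13 outcomes (best: 7/13)
every size-2 subset falls short of the 13 outcomes (best: 12/13)
the canonical winner is {3, 4, 6}: size 3, full 13-outcome coverage, earliest index list among size-3 covers
Answer: 3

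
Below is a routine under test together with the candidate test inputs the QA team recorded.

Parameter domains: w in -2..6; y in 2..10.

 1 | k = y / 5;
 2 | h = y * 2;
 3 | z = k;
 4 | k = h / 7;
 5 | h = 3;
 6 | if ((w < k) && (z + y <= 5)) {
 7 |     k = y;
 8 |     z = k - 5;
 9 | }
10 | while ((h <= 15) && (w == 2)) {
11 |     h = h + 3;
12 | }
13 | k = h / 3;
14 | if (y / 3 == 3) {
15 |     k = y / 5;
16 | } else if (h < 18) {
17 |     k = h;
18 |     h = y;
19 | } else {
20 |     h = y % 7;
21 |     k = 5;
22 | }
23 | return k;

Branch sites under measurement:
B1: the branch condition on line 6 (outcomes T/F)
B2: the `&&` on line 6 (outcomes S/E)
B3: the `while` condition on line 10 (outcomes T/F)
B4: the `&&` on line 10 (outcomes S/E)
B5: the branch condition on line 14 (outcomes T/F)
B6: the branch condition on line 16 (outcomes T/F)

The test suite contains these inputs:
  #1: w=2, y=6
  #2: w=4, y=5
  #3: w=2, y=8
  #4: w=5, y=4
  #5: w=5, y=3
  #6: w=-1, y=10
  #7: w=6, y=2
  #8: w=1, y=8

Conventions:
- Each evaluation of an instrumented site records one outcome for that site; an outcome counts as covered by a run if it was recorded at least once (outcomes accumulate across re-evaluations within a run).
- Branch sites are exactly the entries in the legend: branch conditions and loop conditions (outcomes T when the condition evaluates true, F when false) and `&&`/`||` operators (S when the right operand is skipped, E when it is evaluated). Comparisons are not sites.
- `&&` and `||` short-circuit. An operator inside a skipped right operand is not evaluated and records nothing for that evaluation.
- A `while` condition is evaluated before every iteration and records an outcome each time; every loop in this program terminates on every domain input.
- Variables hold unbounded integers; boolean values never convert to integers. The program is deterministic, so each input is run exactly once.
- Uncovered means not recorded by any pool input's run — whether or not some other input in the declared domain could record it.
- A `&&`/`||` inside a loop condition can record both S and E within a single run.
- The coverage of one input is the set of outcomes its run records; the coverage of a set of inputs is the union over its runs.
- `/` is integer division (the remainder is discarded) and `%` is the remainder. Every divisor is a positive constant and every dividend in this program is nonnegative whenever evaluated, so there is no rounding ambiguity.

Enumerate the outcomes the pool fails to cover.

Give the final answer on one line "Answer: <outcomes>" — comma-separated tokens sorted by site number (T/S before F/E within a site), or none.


test 1 (w=2, y=6) fires B2->S, B1->F, B4->E, B3->T, B4->E, B3->T, B4->E, B3->T, B4->E, B3->T, B4->E, B3->T, B4->S, B3->F, ...; hits B1=F, B2=S, B3=T, B3=F, B4=S, B4=E, B5=F, B6=F
test 2 (w=4, y=5) fires B2->S, B1->F, B4->E, B3->F, B5->F, B6->T; hits B1=F, B2=S, B3=F, B4=E, B5=F, B6=T
test 3 (w=2, y=8) fires B2->S, B1->F, B4->E, B3->T, B4->E, B3->T, B4->E, B3->T, B4->E, B3->T, B4->E, B3->T, B4->S, B3->F, ...; hits B1=F, B2=S, B3=T, B3=F, B4=S, B4=E, B5=F, B6=F
test 4 (w=5, y=4) fires B2->S, B1->F, B4->E, B3->F, B5->F, B6->T; hits B1=F, B2=S, B3=F, B4=E, B5=F, B6=T
test 5 (w=5, y=3) fires B2->S, B1->F, B4->E, B3->F, B5->F, B6->T; hits B1=F, B2=S, B3=F, B4=E, B5=F, B6=T
test 6 (w=-1, y=10) fires B2->E, B1->F, B4->E, B3->F, B5->T; hits B1=F, B2=E, B3=F, B4=E, B5=T
test 7 (w=6, y=2) fires B2->S, B1->F, B4->E, B3->F, B5->F, B6->T; hits B1=F, B2=S, B3=F, B4=E, B5=F, B6=T
test 8 (w=1, y=8) fires B2->E, B1->F, B4->E, B3->F, B5->F, B6->T; hits B1=F, B2=E, B3=F, B4=E, B5=F, B6=T
union over the pool: B1=F, B2=S, B2=E, B3=T, B3=F, B4=S, B4=E, B5=T, B5=F, B6=T, B6=F
uncovered (1 of 12): B1=T
Answer: B1=T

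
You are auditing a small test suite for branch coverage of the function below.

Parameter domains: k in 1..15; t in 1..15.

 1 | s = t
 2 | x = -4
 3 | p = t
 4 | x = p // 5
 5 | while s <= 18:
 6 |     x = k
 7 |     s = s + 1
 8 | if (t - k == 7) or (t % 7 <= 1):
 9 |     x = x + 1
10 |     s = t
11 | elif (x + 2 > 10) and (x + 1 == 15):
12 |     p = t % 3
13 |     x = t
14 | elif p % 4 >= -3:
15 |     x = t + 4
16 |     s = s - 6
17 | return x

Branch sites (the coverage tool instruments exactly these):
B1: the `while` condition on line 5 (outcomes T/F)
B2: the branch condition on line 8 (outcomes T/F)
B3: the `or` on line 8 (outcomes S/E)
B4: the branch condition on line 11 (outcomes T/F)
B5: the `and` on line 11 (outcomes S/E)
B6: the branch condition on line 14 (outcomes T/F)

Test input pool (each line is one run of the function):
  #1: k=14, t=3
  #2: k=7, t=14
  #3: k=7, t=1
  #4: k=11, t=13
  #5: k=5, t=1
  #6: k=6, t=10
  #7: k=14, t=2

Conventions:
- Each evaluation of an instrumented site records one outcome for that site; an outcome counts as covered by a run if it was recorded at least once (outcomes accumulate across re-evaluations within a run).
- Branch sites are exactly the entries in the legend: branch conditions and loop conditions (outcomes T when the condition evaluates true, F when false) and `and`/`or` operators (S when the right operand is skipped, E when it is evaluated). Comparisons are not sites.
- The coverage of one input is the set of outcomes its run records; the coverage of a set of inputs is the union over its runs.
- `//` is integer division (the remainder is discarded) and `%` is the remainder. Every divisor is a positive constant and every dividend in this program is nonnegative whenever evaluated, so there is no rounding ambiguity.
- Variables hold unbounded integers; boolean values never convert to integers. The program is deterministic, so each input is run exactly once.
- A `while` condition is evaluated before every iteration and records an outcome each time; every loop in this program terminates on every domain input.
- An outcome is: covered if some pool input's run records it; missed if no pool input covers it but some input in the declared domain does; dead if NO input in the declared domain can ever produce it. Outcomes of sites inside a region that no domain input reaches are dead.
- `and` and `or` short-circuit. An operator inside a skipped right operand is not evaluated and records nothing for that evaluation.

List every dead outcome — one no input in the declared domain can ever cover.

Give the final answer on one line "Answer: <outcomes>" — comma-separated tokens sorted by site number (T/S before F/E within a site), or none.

checking every outcome against all 225 domain inputs:
  B6=F: zero occurrences over every domain input -> dead
  reachable outcomes have witnesses, e.g. B1=T (e.g. k=1, t=1), B1=F (e.g. k=1, t=1), B2=T (e.g. k=1, t=1), B2=F (e.g. k=1, t=2)

Answer: B6=F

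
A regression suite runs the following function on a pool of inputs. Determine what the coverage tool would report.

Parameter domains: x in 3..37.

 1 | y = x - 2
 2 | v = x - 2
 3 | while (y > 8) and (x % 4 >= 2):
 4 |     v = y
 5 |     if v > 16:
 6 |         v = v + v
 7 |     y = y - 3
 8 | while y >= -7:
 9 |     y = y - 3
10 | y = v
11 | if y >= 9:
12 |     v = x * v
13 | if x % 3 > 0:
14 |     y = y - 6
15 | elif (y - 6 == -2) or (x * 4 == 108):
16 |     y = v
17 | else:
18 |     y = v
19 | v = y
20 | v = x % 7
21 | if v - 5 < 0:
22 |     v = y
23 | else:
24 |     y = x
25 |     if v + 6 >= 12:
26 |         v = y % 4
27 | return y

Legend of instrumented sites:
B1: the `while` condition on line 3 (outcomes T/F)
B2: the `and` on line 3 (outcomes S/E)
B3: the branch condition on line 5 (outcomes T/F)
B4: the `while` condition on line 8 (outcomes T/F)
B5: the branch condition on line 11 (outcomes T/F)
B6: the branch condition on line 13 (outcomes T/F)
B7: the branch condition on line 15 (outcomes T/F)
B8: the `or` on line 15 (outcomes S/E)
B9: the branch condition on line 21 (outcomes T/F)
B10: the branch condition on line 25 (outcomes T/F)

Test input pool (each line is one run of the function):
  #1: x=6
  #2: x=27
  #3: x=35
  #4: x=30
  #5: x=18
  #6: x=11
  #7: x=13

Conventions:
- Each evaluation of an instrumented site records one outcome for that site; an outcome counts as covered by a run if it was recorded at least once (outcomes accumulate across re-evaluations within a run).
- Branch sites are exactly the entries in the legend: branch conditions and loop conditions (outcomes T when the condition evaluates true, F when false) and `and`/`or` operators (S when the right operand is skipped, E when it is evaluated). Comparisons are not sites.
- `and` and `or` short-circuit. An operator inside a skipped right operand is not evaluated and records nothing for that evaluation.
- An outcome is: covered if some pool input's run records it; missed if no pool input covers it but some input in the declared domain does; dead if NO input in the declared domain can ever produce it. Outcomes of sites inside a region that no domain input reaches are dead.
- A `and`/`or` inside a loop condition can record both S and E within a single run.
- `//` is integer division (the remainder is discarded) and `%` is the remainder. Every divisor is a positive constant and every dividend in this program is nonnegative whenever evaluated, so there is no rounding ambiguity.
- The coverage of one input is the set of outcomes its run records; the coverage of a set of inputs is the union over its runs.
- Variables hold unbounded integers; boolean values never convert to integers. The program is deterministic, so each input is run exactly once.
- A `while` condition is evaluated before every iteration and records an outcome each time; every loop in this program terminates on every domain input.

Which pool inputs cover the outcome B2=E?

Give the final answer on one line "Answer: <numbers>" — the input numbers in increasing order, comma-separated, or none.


input #1 (x=6): misses B2=E
input #2 (x=27): covers B2=E
input #3 (x=35): covers B2=E
input #4 (x=30): covers B2=E
input #5 (x=18): covers B2=E
input #6 (x=11): covers B2=E
input #7 (x=13): covers B2=E
Answer: 2, 3, 4, 5, 6, 7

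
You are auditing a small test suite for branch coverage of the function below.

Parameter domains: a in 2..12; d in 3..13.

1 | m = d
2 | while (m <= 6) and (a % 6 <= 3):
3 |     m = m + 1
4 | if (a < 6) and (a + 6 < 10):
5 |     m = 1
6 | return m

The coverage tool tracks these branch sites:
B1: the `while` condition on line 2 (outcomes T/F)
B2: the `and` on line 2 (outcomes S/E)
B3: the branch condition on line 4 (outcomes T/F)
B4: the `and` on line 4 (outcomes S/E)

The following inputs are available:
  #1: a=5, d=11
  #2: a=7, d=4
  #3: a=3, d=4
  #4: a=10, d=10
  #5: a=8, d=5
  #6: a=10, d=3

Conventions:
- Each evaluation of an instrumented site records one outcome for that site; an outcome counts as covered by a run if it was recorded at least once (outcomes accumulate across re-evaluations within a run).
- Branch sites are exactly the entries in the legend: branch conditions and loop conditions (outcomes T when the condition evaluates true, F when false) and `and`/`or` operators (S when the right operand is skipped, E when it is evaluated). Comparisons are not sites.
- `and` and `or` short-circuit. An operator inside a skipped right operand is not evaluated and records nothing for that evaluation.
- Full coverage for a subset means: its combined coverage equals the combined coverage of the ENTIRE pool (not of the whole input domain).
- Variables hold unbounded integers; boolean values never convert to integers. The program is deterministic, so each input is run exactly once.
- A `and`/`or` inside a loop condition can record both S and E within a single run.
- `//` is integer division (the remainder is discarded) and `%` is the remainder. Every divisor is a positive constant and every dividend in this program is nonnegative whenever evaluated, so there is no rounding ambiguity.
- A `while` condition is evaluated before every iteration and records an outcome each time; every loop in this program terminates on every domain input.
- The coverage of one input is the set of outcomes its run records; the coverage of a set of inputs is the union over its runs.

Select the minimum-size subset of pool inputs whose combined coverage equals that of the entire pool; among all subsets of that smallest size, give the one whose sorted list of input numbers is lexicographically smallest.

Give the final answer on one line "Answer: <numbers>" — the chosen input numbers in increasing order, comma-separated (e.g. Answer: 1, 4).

input #1, a=5, d=11: outcomes B1=F, B2=S, B3=F, B4=E
input #2, a=7, d=4: outcomes B1=T, B1=F, B2=S, B2=E, B3=F, B4=S
input #3, a=3, d=4: outcomes B1=T, B1=F, B2=S, B2=E, B3=T, B4=E
input #4, a=10, d=10: outcomes B1=F, B2=S, B3=F, B4=S
input #5, a=8, d=5: outcomes B1=T, B1=F, B2=S, B2=E, B3=F, B4=S
input #6, a=10, d=3: outcomes B1=F, B2=E, B3=F, B4=S
union over all inputs: B1=T, B1=F, B2=S, B2=E, B3=T, B3=F, B4=S, B4=E (8 outcomes)
no size-1 subset reaches all 8 outcomes (best union: 6/8)
at size 2, {2, 3} reaches all 8 outcomes; every lexicographically earlier size-2 subset fails

Answer: 2, 3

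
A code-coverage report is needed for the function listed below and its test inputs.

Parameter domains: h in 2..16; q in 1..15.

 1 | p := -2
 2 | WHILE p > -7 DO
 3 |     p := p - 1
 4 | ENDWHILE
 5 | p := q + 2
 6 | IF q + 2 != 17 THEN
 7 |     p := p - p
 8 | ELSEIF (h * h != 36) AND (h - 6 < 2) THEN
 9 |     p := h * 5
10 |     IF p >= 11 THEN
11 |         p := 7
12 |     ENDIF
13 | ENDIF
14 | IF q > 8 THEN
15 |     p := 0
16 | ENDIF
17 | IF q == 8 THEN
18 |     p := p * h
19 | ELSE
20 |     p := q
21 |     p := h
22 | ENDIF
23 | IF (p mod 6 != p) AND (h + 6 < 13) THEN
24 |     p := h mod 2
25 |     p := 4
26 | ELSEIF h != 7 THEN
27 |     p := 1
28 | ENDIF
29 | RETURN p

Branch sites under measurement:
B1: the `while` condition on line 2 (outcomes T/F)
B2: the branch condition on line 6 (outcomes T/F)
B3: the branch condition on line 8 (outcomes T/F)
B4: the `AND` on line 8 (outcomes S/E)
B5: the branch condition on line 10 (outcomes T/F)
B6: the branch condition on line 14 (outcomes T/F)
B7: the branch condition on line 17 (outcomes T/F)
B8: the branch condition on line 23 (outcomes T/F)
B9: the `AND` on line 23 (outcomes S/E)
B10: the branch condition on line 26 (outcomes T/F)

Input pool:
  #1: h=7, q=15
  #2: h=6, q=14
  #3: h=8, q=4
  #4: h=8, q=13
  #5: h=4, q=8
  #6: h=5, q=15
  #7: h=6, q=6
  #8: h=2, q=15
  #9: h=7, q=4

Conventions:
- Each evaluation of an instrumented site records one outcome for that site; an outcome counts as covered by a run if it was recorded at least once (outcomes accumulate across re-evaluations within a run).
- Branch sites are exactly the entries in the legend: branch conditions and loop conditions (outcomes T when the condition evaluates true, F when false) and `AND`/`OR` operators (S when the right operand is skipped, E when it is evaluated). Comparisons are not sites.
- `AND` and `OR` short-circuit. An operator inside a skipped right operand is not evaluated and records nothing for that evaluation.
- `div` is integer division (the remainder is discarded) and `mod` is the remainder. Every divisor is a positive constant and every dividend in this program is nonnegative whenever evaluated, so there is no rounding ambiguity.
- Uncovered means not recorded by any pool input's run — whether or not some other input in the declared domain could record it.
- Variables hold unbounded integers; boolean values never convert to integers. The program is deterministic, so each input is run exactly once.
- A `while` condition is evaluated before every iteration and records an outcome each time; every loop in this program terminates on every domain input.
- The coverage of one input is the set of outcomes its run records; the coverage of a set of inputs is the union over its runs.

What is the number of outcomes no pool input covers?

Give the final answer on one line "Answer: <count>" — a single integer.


test 1 (h=7, q=15) hits B1=T, B1=F, B2=F, B3=T, B4=E, B5=T, B6=T, B7=F, B8=F, B9=E, B10=F
test 2 (h=6, q=14) hits B1=T, B1=F, B2=T, B6=T, B7=F, B8=T, B9=E
test 3 (h=8, q=4) hits B1=T, B1=F, B2=T, B6=F, B7=F, B8=F, B9=E, B10=T
test 4 (h=8, q=13) hits B1=T, B1=F, B2=T, B6=T, B7=F, B8=F, B9=E, B10=T
test 5 (h=4, q=8) hits B1=T, B1=F, B2=T, B6=F, B7=T, B8=F, B9=S, B10=T
test 6 (h=5, q=15) hits B1=T, B1=F, B2=F, B3=T, B4=E, B5=T, B6=T, B7=F, B8=F, B9=S, B10=T
test 7 (h=6, q=6) hits B1=T, B1=F, B2=T, B6=F, B7=F, B8=T, B9=E
test 8 (h=2, q=15) hits B1=T, B1=F, B2=F, B3=T, B4=E, B5=F, B6=T, B7=F, B8=F, B9=S, B10=T
test 9 (h=7, q=4) hits B1=T, B1=F, B2=T, B6=F, B7=F, B8=F, B9=E, B10=F
union over the pool: B1=T, B1=F, B2=T, B2=F, B3=T, B4=E, B5=T, B5=F, B6=T, B6=F, B7=T, B7=F, B8=T, B8=F, B9=S, B9=E, B10=T, B10=F
uncovered (2 of 20): B3=F, B4=S
Answer: 2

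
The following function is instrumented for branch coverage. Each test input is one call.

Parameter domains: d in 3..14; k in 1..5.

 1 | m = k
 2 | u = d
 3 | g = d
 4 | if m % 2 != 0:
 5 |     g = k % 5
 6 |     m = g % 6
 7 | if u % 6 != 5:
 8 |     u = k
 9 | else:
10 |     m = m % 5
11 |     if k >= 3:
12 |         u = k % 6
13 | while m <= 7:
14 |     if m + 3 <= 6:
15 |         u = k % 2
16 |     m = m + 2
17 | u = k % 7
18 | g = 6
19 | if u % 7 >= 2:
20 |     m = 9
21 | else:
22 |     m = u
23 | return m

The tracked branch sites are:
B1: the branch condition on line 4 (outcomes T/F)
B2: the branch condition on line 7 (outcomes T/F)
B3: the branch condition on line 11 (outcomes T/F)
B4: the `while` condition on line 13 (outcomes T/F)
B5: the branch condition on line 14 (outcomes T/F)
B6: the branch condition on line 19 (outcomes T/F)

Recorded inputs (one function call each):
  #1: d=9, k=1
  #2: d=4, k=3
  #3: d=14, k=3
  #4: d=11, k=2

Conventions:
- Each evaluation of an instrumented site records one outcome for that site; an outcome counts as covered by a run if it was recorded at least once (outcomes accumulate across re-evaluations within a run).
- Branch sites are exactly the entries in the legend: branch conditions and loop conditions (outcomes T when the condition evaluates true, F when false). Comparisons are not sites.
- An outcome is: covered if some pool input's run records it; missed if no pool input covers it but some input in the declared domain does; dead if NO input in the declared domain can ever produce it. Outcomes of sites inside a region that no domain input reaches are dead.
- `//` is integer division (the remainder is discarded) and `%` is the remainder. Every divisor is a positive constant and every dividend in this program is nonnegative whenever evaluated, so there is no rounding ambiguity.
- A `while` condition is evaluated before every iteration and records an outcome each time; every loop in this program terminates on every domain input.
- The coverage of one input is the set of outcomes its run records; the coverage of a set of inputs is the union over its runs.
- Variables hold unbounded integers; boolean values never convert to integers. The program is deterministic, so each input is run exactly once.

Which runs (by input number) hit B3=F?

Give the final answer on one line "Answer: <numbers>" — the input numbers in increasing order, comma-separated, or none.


input #1 (d=9, k=1): never hits B3=F
input #2 (d=4, k=3): never hits B3=F
input #3 (d=14, k=3): never hits B3=F
input #4 (d=11, k=2): hits B3=F
Answer: 4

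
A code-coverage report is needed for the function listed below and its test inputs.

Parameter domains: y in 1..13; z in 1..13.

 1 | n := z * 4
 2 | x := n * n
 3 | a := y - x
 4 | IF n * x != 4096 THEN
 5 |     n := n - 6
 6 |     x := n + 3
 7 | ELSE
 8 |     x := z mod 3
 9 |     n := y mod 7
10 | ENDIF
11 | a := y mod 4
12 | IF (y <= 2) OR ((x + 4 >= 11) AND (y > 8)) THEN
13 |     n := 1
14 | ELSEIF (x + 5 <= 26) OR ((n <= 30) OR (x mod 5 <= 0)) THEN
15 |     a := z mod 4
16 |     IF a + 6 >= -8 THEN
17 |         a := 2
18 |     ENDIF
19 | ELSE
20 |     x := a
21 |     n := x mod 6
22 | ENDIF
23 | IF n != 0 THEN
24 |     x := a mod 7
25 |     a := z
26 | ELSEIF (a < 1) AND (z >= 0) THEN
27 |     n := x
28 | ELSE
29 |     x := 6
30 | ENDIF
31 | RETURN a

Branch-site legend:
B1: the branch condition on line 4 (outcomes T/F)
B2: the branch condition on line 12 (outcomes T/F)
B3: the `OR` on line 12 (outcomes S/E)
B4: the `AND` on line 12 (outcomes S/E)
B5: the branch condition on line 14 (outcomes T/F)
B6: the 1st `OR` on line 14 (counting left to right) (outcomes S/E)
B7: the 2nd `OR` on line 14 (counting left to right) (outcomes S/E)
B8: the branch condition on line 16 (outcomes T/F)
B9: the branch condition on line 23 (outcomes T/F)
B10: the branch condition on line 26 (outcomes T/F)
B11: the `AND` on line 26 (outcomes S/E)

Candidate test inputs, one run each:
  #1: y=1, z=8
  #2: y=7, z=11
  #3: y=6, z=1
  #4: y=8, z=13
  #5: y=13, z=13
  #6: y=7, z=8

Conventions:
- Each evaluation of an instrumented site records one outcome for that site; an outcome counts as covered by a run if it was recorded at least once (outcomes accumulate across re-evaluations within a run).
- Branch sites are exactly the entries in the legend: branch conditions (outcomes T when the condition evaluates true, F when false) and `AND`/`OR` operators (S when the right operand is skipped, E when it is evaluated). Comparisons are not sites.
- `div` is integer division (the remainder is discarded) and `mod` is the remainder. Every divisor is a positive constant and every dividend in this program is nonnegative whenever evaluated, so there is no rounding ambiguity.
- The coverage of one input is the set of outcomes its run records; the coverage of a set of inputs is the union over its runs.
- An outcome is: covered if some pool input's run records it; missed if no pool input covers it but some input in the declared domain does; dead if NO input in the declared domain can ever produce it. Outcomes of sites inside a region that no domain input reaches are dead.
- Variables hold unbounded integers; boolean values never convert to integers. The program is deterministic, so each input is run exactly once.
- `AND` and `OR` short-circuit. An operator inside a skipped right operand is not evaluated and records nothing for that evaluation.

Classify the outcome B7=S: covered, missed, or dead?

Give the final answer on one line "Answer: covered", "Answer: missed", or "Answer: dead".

B7=S is recorded by pool input(s) 6 -> covered

Answer: covered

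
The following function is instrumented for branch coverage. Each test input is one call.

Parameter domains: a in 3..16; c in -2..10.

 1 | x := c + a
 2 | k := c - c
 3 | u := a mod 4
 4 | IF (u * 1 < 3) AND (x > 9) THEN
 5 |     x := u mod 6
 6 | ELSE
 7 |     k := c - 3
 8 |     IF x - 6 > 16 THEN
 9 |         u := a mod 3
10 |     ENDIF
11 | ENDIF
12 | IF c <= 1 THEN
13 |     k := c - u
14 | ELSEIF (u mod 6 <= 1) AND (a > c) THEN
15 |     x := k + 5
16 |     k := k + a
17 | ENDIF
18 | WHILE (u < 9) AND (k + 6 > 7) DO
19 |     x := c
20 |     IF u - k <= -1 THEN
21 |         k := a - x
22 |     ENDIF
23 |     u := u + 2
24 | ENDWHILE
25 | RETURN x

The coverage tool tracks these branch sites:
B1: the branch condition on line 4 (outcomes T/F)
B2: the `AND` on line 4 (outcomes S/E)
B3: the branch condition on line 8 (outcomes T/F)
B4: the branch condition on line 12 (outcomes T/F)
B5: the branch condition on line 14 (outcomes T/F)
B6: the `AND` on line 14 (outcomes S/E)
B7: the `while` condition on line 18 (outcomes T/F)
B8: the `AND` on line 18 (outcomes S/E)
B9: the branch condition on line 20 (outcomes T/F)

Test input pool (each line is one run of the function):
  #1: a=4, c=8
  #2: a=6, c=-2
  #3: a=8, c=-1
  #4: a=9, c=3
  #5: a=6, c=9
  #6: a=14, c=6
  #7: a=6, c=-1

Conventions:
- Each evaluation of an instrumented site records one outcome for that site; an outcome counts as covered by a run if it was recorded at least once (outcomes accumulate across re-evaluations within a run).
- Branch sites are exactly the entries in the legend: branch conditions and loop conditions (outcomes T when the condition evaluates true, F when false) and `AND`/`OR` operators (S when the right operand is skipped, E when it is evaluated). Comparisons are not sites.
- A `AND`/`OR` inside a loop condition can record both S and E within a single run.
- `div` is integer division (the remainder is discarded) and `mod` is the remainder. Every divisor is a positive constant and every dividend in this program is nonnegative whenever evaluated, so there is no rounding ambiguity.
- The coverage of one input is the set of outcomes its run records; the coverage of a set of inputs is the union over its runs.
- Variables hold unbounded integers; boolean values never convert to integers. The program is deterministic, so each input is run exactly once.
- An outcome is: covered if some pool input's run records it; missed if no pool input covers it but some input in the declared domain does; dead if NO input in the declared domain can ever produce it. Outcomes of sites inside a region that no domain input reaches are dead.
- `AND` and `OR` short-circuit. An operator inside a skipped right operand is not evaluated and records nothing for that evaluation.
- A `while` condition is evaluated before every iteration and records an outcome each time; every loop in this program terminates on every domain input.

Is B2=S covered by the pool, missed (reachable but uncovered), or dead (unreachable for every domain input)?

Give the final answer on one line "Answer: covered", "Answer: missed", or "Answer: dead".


no pool input records B2=S
but domain input (a=3, c=-2) does record it -> reachable, so missed
Answer: missed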